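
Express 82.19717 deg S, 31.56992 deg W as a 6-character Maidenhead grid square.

HA47ft

Shift to the Maidenhead origin (180°W, 90°S): lon 148.4301, lat 7.8028.
Field: lon ⌊148.4301/20⌋ = 7 → H; lat ⌊7.8028/10⌋ = 0 → A.
Square: lon ⌊8.4301/2⌋ = 4; lat ⌊7.8028/1⌋ = 7.
Subsquare: lon ⌊0.4301/0.0833333⌋ = 5 → f; lat ⌊0.8028/0.0416667⌋ = 19 → t.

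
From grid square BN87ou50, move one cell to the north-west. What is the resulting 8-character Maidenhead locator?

BN87ou41

Longitude extended square 5; −1 → 4.
Latitude extended square 0; +1 → 1.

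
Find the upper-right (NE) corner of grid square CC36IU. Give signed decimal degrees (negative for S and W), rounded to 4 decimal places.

-63.1250, -133.2500

Field C=2, C=2: +2·20° lon, +2·10° lat → SW at lon -140°, lat -70°.
Square 3, 6: +3·2° lon, +6·1° lat → SW at lon -134°, lat -64°.
Subsquare i=8, u=20: +8·0.0833333° lon, +20·0.0416667° lat → SW at lon -133.333°, lat -63.1667°.
Cell spans 0.0833333° lon × 0.0416667° lat. NE corner is SW corner plus one full cell.
latitude -63.1250, longitude -133.2500.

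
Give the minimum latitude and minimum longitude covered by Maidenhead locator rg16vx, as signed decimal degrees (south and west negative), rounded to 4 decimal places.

-23.0417, 163.7500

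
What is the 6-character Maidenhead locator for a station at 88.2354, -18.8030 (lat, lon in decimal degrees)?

Shift to the Maidenhead origin (180°W, 90°S): lon 161.1970, lat 178.2354.
Field: lon ⌊161.1970/20⌋ = 8 → I; lat ⌊178.2354/10⌋ = 17 → R.
Square: lon ⌊1.1970/2⌋ = 0; lat ⌊8.2354/1⌋ = 8.
Subsquare: lon ⌊1.1970/0.0833333⌋ = 14 → o; lat ⌊0.2354/0.0416667⌋ = 5 → f.

IR08of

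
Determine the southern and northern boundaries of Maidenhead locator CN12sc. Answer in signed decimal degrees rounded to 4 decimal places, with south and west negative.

42.0833, 42.1250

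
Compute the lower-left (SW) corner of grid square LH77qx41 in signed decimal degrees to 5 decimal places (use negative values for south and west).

-12.03750, 55.36667

Field L=11, H=7: +11·20° lon, +7·10° lat → SW at lon 40°, lat -20°.
Square 7, 7: +7·2° lon, +7·1° lat → SW at lon 54°, lat -13°.
Subsquare q=16, x=23: +16·0.0833333° lon, +23·0.0416667° lat → SW at lon 55.3333°, lat -12.0417°.
Extended square 4, 1: +4·0.00833333° lon, +1·0.00416667° lat → SW at lon 55.3667°, lat -12.0375°.
latitude -12.03750, longitude 55.36667.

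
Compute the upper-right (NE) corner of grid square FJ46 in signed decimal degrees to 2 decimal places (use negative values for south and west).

Field F=5, J=9: +5·20° lon, +9·10° lat → SW at lon -80°, lat 0°.
Square 4, 6: +4·2° lon, +6·1° lat → SW at lon -72°, lat 6°.
Cell spans 2° lon × 1° lat. NE corner is SW corner plus one full cell.
latitude 7.00, longitude -70.00.

7.00, -70.00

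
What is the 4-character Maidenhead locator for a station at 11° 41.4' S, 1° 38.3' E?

JH08

Shift to the Maidenhead origin (180°W, 90°S): lon 181.64, lat 78.31.
Field: lon ⌊181.64/20⌋ = 9 → J; lat ⌊78.31/10⌋ = 7 → H.
Square: lon ⌊1.64/2⌋ = 0; lat ⌊8.31/1⌋ = 8.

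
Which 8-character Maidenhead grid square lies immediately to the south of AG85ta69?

AG85ta68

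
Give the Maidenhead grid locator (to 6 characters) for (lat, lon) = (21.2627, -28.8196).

HL51og

Offset from 180°W / 90°S: lon 151.1804°, lat 111.2627°.
Field (20°×10°, letters A–R): lon ⌊151.1804/20⌋ = 7 → H; lat ⌊111.2627/10⌋ = 11 → L.
Square (2°×1°, digits 0–9): lon ⌊11.1804/2⌋ = 5; lat ⌊1.2627/1⌋ = 1.
Subsquare (5′×2.5′, letters a–x): lon ⌊1.1804/0.0833333⌋ = 14 → o; lat ⌊0.2627/0.0416667⌋ = 6 → g.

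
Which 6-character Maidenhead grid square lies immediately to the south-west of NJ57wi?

NJ57vh

Longitude subsquare w = 22; −1 → 21 = v.
Latitude subsquare i = 8; −1 → 7 = h.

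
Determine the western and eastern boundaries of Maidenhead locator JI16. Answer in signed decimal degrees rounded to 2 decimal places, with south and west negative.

Field J=9, I=8: +9·20° lon, +8·10° lat → SW at lon 0°, lat -10°.
Square 1, 6: +1·2° lon, +6·1° lat → SW at lon 2°, lat -4°.
Cell spans 2° lon × 1° lat.
west 2.00, east 4.00.

2.00, 4.00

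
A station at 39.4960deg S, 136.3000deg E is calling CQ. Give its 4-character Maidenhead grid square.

PF80

Add 180° to longitude and 90° to latitude: 316.30, 50.50.
Field (20°×10°, letters A–R): lon ⌊316.30/20⌋ = 15 → P; lat ⌊50.50/10⌋ = 5 → F.
Square (2°×1°, digits 0–9): lon ⌊16.30/2⌋ = 8; lat ⌊0.50/1⌋ = 0.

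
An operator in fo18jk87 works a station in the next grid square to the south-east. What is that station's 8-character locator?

Longitude extended square 8; +1 → 9.
Latitude extended square 7; −1 → 6.

FO18jk96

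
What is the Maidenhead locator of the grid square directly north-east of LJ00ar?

Longitude subsquare a = 0; +1 → 1 = b.
Latitude subsquare r = 17; +1 → 18 = s.

LJ00bs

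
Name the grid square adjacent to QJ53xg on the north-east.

Longitude subsquare x = 23; +1 → 24, wraps to 0 = a, carry into square.
Longitude square 5; +1 → 6.
Latitude subsquare g = 6; +1 → 7 = h.

QJ63ah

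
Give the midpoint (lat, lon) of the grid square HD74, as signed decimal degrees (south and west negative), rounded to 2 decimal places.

-55.50, -25.00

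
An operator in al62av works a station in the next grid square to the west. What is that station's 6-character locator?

AL52xv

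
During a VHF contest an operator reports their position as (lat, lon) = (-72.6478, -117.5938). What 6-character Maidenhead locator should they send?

DB17ei

Add 180° to longitude and 90° to latitude: 62.4062, 17.3522.
Field: lon ⌊62.4062/20⌋ = 3 → D; lat ⌊17.3522/10⌋ = 1 → B.
Square: lon ⌊2.4062/2⌋ = 1; lat ⌊7.3522/1⌋ = 7.
Subsquare: lon ⌊0.4062/0.0833333⌋ = 4 → e; lat ⌊0.3522/0.0416667⌋ = 8 → i.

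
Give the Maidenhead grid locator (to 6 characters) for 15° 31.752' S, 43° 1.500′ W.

Shift to the Maidenhead origin (180°W, 90°S): lon 136.9750, lat 74.4708.
Field: 136.9750/20 → 6 → G, 74.4708/10 → 7 → H; chars GH.
Square: 16.9750/2 → 8, 4.4708/1 → 4; chars 84.
Subsquare: 0.9750/0.0833333 → 11 → l, 0.4708/0.0416667 → 11 → l; chars ll.

GH84ll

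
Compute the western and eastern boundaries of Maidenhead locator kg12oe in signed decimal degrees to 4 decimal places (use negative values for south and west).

23.1667, 23.2500

Field K=10, G=6: +10·20° lon, +6·10° lat → SW at lon 20°, lat -30°.
Square 1, 2: +1·2° lon, +2·1° lat → SW at lon 22°, lat -28°.
Subsquare o=14, e=4: +14·0.0833333° lon, +4·0.0416667° lat → SW at lon 23.1667°, lat -27.8333°.
Cell spans 0.0833333° lon × 0.0416667° lat.
west 23.1667, east 23.2500.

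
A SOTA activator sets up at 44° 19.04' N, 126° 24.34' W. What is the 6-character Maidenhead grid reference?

CN64th

Add 180° to longitude and 90° to latitude: 53.5943, 134.3173.
Field (20°×10°, letters A–R): lon ⌊53.5943/20⌋ = 2 → C; lat ⌊134.3173/10⌋ = 13 → N.
Square (2°×1°, digits 0–9): lon ⌊13.5943/2⌋ = 6; lat ⌊4.3173/1⌋ = 4.
Subsquare (5′×2.5′, letters a–x): lon ⌊1.5943/0.0833333⌋ = 19 → t; lat ⌊0.3173/0.0416667⌋ = 7 → h.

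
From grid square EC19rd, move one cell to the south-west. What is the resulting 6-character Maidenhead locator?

EC19qc

Longitude subsquare r = 17; −1 → 16 = q.
Latitude subsquare d = 3; −1 → 2 = c.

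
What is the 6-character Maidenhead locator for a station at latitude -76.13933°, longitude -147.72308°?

BB63du

Shift to the Maidenhead origin (180°W, 90°S): lon 32.2769, lat 13.8607.
Field (20°×10°, letters A–R): 32.2769/20 → 1 → B, 13.8607/10 → 1 → B; chars BB.
Square (2°×1°, digits 0–9): 12.2769/2 → 6, 3.8607/1 → 3; chars 63.
Subsquare (5′×2.5′, letters a–x): 0.2769/0.0833333 → 3 → d, 0.8607/0.0416667 → 20 → u; chars du.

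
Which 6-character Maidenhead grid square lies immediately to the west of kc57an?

Longitude subsquare a = 0; −1 → -1, wraps to 23 = x, carry into square.
Longitude square 5; −1 → 4.
The latitude characters are unchanged.

KC47xn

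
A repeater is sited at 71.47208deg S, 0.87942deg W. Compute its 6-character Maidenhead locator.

IB98nm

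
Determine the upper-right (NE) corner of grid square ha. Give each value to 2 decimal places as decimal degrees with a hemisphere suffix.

80.00° S, 20.00° W

Field H=7, A=0: +7·20° lon, +0·10° lat → SW at lon -40°, lat -90°.
Cell spans 20° lon × 10° lat. NE corner is SW corner plus one full cell.
latitude 80.00° S, longitude 20.00° W.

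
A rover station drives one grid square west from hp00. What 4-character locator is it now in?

Longitude square 0; −1 → -1, wraps to 9, carry into field.
Longitude field H = 7; −1 → 6 = G.
The latitude characters are unchanged.

GP90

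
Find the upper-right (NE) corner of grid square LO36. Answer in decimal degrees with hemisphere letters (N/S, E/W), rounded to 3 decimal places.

57.000° N, 48.000° E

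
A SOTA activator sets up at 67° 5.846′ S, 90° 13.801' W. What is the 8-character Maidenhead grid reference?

EC42vv26

Add 180° to longitude and 90° to latitude: 89.76998, 22.90257.
Field (20°×10°, letters A–R): lon ⌊89.76998/20⌋ = 4 → E; lat ⌊22.90257/10⌋ = 2 → C.
Square (2°×1°, digits 0–9): lon ⌊9.76998/2⌋ = 4; lat ⌊2.90257/1⌋ = 2.
Subsquare (5′×2.5′, letters a–x): lon ⌊1.76998/0.0833333⌋ = 21 → v; lat ⌊0.90257/0.0416667⌋ = 21 → v.
Extended square (30″×15″, digits 0–9): lon ⌊0.01998/0.00833333⌋ = 2; lat ⌊0.02757/0.00416667⌋ = 6.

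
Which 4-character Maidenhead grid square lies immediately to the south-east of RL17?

Longitude square 1; +1 → 2.
Latitude square 7; −1 → 6.

RL26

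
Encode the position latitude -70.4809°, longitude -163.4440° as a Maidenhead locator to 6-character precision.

AB89gm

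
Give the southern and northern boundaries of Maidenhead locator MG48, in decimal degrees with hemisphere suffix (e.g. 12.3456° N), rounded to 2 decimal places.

22.00° S, 21.00° S

Field M=12, G=6: +12·20° lon, +6·10° lat → SW at lon 60°, lat -30°.
Square 4, 8: +4·2° lon, +8·1° lat → SW at lon 68°, lat -22°.
Cell spans 2° lon × 1° lat.
south 22.00° S, north 21.00° S.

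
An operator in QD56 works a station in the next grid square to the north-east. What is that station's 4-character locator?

Longitude square 5; +1 → 6.
Latitude square 6; +1 → 7.

QD67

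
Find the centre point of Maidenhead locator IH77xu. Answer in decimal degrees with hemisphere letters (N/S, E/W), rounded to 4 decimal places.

12.1458° S, 4.0417° W

Field I=8, H=7: +8·20° lon, +7·10° lat → SW at lon -20°, lat -20°.
Square 7, 7: +7·2° lon, +7·1° lat → SW at lon -6°, lat -13°.
Subsquare x=23, u=20: +23·0.0833333° lon, +20·0.0416667° lat → SW at lon -4.08333°, lat -12.1667°.
Cell spans 0.0833333° lon × 0.0416667° lat. Centre is SW corner plus half of each.
latitude 12.1458° S, longitude 4.0417° W.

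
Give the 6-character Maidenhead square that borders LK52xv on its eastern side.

LK62av

Longitude subsquare x = 23; +1 → 24, wraps to 0 = a, carry into square.
Longitude square 5; +1 → 6.
The latitude characters are unchanged.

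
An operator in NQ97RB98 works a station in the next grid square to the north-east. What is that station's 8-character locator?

NQ97sb09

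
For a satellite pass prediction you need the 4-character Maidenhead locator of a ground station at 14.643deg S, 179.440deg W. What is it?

AH05

Shift to the Maidenhead origin (180°W, 90°S): lon 0.56, lat 75.36.
Field: lon ⌊0.56/20⌋ = 0 → A; lat ⌊75.36/10⌋ = 7 → H.
Square: lon ⌊0.56/2⌋ = 0; lat ⌊5.36/1⌋ = 5.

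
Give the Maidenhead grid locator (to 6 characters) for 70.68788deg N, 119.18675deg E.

OQ90oq

Add 180° to longitude and 90° to latitude: 299.1868, 160.6879.
Field: 299.1868/20 → 14 → O, 160.6879/10 → 16 → Q; chars OQ.
Square: 19.1868/2 → 9, 0.6879/1 → 0; chars 90.
Subsquare: 1.1868/0.0833333 → 14 → o, 0.6879/0.0416667 → 16 → q; chars oq.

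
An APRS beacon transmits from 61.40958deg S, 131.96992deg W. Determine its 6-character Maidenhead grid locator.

Add 180° to longitude and 90° to latitude: 48.0301, 28.5904.
Field: lon ⌊48.0301/20⌋ = 2 → C; lat ⌊28.5904/10⌋ = 2 → C.
Square: lon ⌊8.0301/2⌋ = 4; lat ⌊8.5904/1⌋ = 8.
Subsquare: lon ⌊0.0301/0.0833333⌋ = 0 → a; lat ⌊0.5904/0.0416667⌋ = 14 → o.

CC48ao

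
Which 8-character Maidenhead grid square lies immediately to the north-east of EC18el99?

Longitude extended square 9; +1 → 10, wraps to 0, carry into subsquare.
Longitude subsquare e = 4; +1 → 5 = f.
Latitude extended square 9; +1 → 10, wraps to 0, carry into subsquare.
Latitude subsquare l = 11; +1 → 12 = m.

EC18fm00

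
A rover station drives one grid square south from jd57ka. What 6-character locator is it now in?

Latitude subsquare a = 0; −1 → -1, wraps to 23 = x, carry into square.
Latitude square 7; −1 → 6.
The longitude characters are unchanged.

JD56kx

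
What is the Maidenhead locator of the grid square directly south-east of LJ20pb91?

LJ20qb00

Longitude extended square 9; +1 → 10, wraps to 0, carry into subsquare.
Longitude subsquare p = 15; +1 → 16 = q.
Latitude extended square 1; −1 → 0.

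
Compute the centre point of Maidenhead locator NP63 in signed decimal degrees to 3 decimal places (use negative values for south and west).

63.500, 93.000

Field N=13, P=15: +13·20° lon, +15·10° lat → SW at lon 80°, lat 60°.
Square 6, 3: +6·2° lon, +3·1° lat → SW at lon 92°, lat 63°.
Cell spans 2° lon × 1° lat. Centre is SW corner plus half of each.
latitude 63.500, longitude 93.000.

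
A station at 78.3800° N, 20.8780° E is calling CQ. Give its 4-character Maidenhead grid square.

KQ08

Shift to the Maidenhead origin (180°W, 90°S): lon 200.88, lat 168.38.
Field: 200.88/20 → 10 → K, 168.38/10 → 16 → Q; chars KQ.
Square: 0.88/2 → 0, 8.38/1 → 8; chars 08.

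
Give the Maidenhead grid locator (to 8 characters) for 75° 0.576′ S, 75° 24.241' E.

Add 180° to longitude and 90° to latitude: 255.40402, 14.99040.
Field: lon ⌊255.40402/20⌋ = 12 → M; lat ⌊14.99040/10⌋ = 1 → B.
Square: lon ⌊15.40402/2⌋ = 7; lat ⌊4.99040/1⌋ = 4.
Subsquare: lon ⌊1.40402/0.0833333⌋ = 16 → q; lat ⌊0.99040/0.0416667⌋ = 23 → x.
Extended square: lon ⌊0.07068/0.00833333⌋ = 8; lat ⌊0.03207/0.00416667⌋ = 7.

MB74qx87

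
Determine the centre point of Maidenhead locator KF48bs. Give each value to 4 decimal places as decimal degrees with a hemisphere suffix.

Field K=10, F=5: +10·20° lon, +5·10° lat → SW at lon 20°, lat -40°.
Square 4, 8: +4·2° lon, +8·1° lat → SW at lon 28°, lat -32°.
Subsquare b=1, s=18: +1·0.0833333° lon, +18·0.0416667° lat → SW at lon 28.0833°, lat -31.25°.
Cell spans 0.0833333° lon × 0.0416667° lat. Centre is SW corner plus half of each.
latitude 31.2292° S, longitude 28.1250° E.

31.2292° S, 28.1250° E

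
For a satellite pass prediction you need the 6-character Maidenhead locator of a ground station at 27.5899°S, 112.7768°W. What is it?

DG32oj

Offset from 180°W / 90°S: lon 67.2232°, lat 62.4101°.
Field: 67.2232/20 → 3 → D, 62.4101/10 → 6 → G; chars DG.
Square: 7.2232/2 → 3, 2.4101/1 → 2; chars 32.
Subsquare: 1.2232/0.0833333 → 14 → o, 0.4101/0.0416667 → 9 → j; chars oj.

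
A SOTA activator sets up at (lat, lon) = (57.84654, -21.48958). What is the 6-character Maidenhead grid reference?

Offset from 180°W / 90°S: lon 158.5104°, lat 147.8465°.
Field: lon ⌊158.5104/20⌋ = 7 → H; lat ⌊147.8465/10⌋ = 14 → O.
Square: lon ⌊18.5104/2⌋ = 9; lat ⌊7.8465/1⌋ = 7.
Subsquare: lon ⌊0.5104/0.0833333⌋ = 6 → g; lat ⌊0.8465/0.0416667⌋ = 20 → u.

HO97gu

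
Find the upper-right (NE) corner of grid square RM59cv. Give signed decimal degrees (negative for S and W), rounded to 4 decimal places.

39.9167, 170.2500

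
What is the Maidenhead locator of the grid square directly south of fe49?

FE48

Latitude square 9; −1 → 8.
The longitude characters are unchanged.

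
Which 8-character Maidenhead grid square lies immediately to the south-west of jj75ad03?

JJ65xd92

Longitude extended square 0; −1 → -1, wraps to 9, carry into subsquare.
Longitude subsquare a = 0; −1 → -1, wraps to 23 = x, carry into square.
Longitude square 7; −1 → 6.
Latitude extended square 3; −1 → 2.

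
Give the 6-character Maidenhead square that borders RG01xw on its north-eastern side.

Longitude subsquare x = 23; +1 → 24, wraps to 0 = a, carry into square.
Longitude square 0; +1 → 1.
Latitude subsquare w = 22; +1 → 23 = x.

RG11ax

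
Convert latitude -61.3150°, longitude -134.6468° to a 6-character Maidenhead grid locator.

Shift to the Maidenhead origin (180°W, 90°S): lon 45.3532, lat 28.6850.
Field (20°×10°, letters A–R): lon ⌊45.3532/20⌋ = 2 → C; lat ⌊28.6850/10⌋ = 2 → C.
Square (2°×1°, digits 0–9): lon ⌊5.3532/2⌋ = 2; lat ⌊8.6850/1⌋ = 8.
Subsquare (5′×2.5′, letters a–x): lon ⌊1.3532/0.0833333⌋ = 16 → q; lat ⌊0.6850/0.0416667⌋ = 16 → q.

CC28qq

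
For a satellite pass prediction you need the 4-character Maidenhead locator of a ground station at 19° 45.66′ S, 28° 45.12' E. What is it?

KH40

Add 180° to longitude and 90° to latitude: 208.75, 70.24.
Field (20°×10°, letters A–R): 208.75/20 → 10 → K, 70.24/10 → 7 → H; chars KH.
Square (2°×1°, digits 0–9): 8.75/2 → 4, 0.24/1 → 0; chars 40.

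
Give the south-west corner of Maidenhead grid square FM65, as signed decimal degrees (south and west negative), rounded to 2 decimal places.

35.00, -68.00

Field F=5, M=12: +5·20° lon, +12·10° lat → SW at lon -80°, lat 30°.
Square 6, 5: +6·2° lon, +5·1° lat → SW at lon -68°, lat 35°.
latitude 35.00, longitude -68.00.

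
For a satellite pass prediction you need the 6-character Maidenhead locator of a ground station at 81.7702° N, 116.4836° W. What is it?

DR11ss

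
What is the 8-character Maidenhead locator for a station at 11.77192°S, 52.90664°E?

Add 180° to longitude and 90° to latitude: 232.90664, 78.22808.
Field (20°×10°, letters A–R): 232.90664/20 → 11 → L, 78.22808/10 → 7 → H; chars LH.
Square (2°×1°, digits 0–9): 12.90664/2 → 6, 8.22808/1 → 8; chars 68.
Subsquare (5′×2.5′, letters a–x): 0.90664/0.0833333 → 10 → k, 0.22808/0.0416667 → 5 → f; chars kf.
Extended square (30″×15″, digits 0–9): 0.07331/0.00833333 → 8, 0.01975/0.00416667 → 4; chars 84.

LH68kf84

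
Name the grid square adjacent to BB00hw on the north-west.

BB00gx

Longitude subsquare h = 7; −1 → 6 = g.
Latitude subsquare w = 22; +1 → 23 = x.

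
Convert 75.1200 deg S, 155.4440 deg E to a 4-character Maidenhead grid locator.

QB74

Add 180° to longitude and 90° to latitude: 335.44, 14.88.
Field (20°×10°, letters A–R): 335.44/20 → 16 → Q, 14.88/10 → 1 → B; chars QB.
Square (2°×1°, digits 0–9): 15.44/2 → 7, 4.88/1 → 4; chars 74.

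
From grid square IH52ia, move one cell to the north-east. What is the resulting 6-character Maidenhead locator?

Longitude subsquare i = 8; +1 → 9 = j.
Latitude subsquare a = 0; +1 → 1 = b.

IH52jb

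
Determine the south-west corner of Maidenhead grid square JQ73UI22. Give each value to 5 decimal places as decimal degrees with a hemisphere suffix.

73.34167° N, 15.68333° E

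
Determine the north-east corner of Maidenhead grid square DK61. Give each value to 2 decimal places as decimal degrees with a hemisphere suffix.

12.00° N, 106.00° W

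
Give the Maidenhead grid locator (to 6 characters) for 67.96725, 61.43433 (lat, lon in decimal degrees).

MP07rx

Offset from 180°W / 90°S: lon 241.4343°, lat 157.9673°.
Field (20°×10°, letters A–R): 241.4343/20 → 12 → M, 157.9673/10 → 15 → P; chars MP.
Square (2°×1°, digits 0–9): 1.4343/2 → 0, 7.9673/1 → 7; chars 07.
Subsquare (5′×2.5′, letters a–x): 1.4343/0.0833333 → 17 → r, 0.9673/0.0416667 → 23 → x; chars rx.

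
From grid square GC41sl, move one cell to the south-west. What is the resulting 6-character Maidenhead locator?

GC41rk

Longitude subsquare s = 18; −1 → 17 = r.
Latitude subsquare l = 11; −1 → 10 = k.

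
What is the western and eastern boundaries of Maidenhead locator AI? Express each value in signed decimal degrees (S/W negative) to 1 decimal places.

Field A=0, I=8: +0·20° lon, +8·10° lat → SW at lon -180°, lat -10°.
Cell spans 20° lon × 10° lat.
west -180.0, east -160.0.

-180.0, -160.0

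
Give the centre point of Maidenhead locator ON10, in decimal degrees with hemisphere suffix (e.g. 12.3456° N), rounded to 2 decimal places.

Field O=14, N=13: +14·20° lon, +13·10° lat → SW at lon 100°, lat 40°.
Square 1, 0: +1·2° lon, +0·1° lat → SW at lon 102°, lat 40°.
Cell spans 2° lon × 1° lat. Centre is SW corner plus half of each.
latitude 40.50° N, longitude 103.00° E.

40.50° N, 103.00° E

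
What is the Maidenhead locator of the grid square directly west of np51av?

NP41xv

Longitude subsquare a = 0; −1 → -1, wraps to 23 = x, carry into square.
Longitude square 5; −1 → 4.
The latitude characters are unchanged.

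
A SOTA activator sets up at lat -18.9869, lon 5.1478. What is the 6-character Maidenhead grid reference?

Offset from 180°W / 90°S: lon 185.1478°, lat 71.0131°.
Field: 185.1478/20 → 9 → J, 71.0131/10 → 7 → H; chars JH.
Square: 5.1478/2 → 2, 1.0131/1 → 1; chars 21.
Subsquare: 1.1478/0.0833333 → 13 → n, 0.0131/0.0416667 → 0 → a; chars na.

JH21na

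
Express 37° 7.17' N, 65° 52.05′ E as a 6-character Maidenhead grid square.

Shift to the Maidenhead origin (180°W, 90°S): lon 245.8675, lat 127.1195.
Field: lon ⌊245.8675/20⌋ = 12 → M; lat ⌊127.1195/10⌋ = 12 → M.
Square: lon ⌊5.8675/2⌋ = 2; lat ⌊7.1195/1⌋ = 7.
Subsquare: lon ⌊1.8675/0.0833333⌋ = 22 → w; lat ⌊0.1195/0.0416667⌋ = 2 → c.

MM27wc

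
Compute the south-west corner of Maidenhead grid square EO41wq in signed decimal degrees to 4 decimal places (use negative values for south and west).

Field E=4, O=14: +4·20° lon, +14·10° lat → SW at lon -100°, lat 50°.
Square 4, 1: +4·2° lon, +1·1° lat → SW at lon -92°, lat 51°.
Subsquare w=22, q=16: +22·0.0833333° lon, +16·0.0416667° lat → SW at lon -90.1667°, lat 51.6667°.
latitude 51.6667, longitude -90.1667.

51.6667, -90.1667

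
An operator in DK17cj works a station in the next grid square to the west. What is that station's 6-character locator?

DK17bj

Longitude subsquare c = 2; −1 → 1 = b.
The latitude characters are unchanged.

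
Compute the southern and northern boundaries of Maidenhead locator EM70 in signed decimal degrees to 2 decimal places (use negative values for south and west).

30.00, 31.00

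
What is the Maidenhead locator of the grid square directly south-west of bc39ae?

BC29xd

Longitude subsquare a = 0; −1 → -1, wraps to 23 = x, carry into square.
Longitude square 3; −1 → 2.
Latitude subsquare e = 4; −1 → 3 = d.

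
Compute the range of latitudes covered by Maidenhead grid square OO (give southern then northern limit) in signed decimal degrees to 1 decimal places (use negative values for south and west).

50.0, 60.0

Field O=14, O=14: +14·20° lon, +14·10° lat → SW at lon 100°, lat 50°.
Cell spans 20° lon × 10° lat.
south 50.0, north 60.0.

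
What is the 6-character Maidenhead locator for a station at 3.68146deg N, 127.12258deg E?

Shift to the Maidenhead origin (180°W, 90°S): lon 307.1226, lat 93.6815.
Field (20°×10°, letters A–R): 307.1226/20 → 15 → P, 93.6815/10 → 9 → J; chars PJ.
Square (2°×1°, digits 0–9): 7.1226/2 → 3, 3.6815/1 → 3; chars 33.
Subsquare (5′×2.5′, letters a–x): 1.1226/0.0833333 → 13 → n, 0.6815/0.0416667 → 16 → q; chars nq.

PJ33nq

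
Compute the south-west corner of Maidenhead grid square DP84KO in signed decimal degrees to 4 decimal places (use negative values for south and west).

64.5833, -103.1667

Field D=3, P=15: +3·20° lon, +15·10° lat → SW at lon -120°, lat 60°.
Square 8, 4: +8·2° lon, +4·1° lat → SW at lon -104°, lat 64°.
Subsquare k=10, o=14: +10·0.0833333° lon, +14·0.0416667° lat → SW at lon -103.167°, lat 64.5833°.
latitude 64.5833, longitude -103.1667.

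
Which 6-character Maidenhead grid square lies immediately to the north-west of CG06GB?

CG06fc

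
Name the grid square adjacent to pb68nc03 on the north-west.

Longitude extended square 0; −1 → -1, wraps to 9, carry into subsquare.
Longitude subsquare n = 13; −1 → 12 = m.
Latitude extended square 3; +1 → 4.

PB68mc94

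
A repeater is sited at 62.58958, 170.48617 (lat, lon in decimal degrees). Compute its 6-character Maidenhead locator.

Offset from 180°W / 90°S: lon 350.4862°, lat 152.5896°.
Field: 350.4862/20 → 17 → R, 152.5896/10 → 15 → P; chars RP.
Square: 10.4862/2 → 5, 2.5896/1 → 2; chars 52.
Subsquare: 0.4862/0.0833333 → 5 → f, 0.5896/0.0416667 → 14 → o; chars fo.

RP52fo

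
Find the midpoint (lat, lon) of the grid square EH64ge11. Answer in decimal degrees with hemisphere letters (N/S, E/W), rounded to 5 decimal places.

15.82708° S, 87.48750° W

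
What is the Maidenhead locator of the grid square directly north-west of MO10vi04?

MO10ui95

Longitude extended square 0; −1 → -1, wraps to 9, carry into subsquare.
Longitude subsquare v = 21; −1 → 20 = u.
Latitude extended square 4; +1 → 5.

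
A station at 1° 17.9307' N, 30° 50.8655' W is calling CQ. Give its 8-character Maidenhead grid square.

HJ41nh81

Offset from 180°W / 90°S: lon 149.15224°, lat 91.29885°.
Field (20°×10°, letters A–R): 149.15224/20 → 7 → H, 91.29885/10 → 9 → J; chars HJ.
Square (2°×1°, digits 0–9): 9.15224/2 → 4, 1.29885/1 → 1; chars 41.
Subsquare (5′×2.5′, letters a–x): 1.15224/0.0833333 → 13 → n, 0.29885/0.0416667 → 7 → h; chars nh.
Extended square (30″×15″, digits 0–9): 0.06891/0.00833333 → 8, 0.00718/0.00416667 → 1; chars 81.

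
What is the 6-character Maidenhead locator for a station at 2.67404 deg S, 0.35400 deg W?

Offset from 180°W / 90°S: lon 179.6460°, lat 87.3260°.
Field: lon ⌊179.6460/20⌋ = 8 → I; lat ⌊87.3260/10⌋ = 8 → I.
Square: lon ⌊19.6460/2⌋ = 9; lat ⌊7.3260/1⌋ = 7.
Subsquare: lon ⌊1.6460/0.0833333⌋ = 19 → t; lat ⌊0.3260/0.0416667⌋ = 7 → h.

II97th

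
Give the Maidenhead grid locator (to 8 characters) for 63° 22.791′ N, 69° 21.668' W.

FP53hj61

Shift to the Maidenhead origin (180°W, 90°S): lon 110.63887, lat 153.37985.
Field: 110.63887/20 → 5 → F, 153.37985/10 → 15 → P; chars FP.
Square: 10.63887/2 → 5, 3.37985/1 → 3; chars 53.
Subsquare: 0.63887/0.0833333 → 7 → h, 0.37985/0.0416667 → 9 → j; chars hj.
Extended square: 0.05553/0.00833333 → 6, 0.00485/0.00416667 → 1; chars 61.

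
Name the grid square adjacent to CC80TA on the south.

CB89tx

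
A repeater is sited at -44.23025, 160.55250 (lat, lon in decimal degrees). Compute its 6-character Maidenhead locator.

RE05gs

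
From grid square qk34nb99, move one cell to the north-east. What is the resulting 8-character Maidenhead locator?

QK34oc00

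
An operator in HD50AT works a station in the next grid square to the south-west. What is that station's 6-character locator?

HD40xs

Longitude subsquare a = 0; −1 → -1, wraps to 23 = x, carry into square.
Longitude square 5; −1 → 4.
Latitude subsquare t = 19; −1 → 18 = s.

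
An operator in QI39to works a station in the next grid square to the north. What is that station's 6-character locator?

QI39tp

Latitude subsquare o = 14; +1 → 15 = p.
The longitude characters are unchanged.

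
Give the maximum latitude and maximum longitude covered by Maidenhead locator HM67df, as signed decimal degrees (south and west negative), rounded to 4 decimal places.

37.2500, -27.6667

Field H=7, M=12: +7·20° lon, +12·10° lat → SW at lon -40°, lat 30°.
Square 6, 7: +6·2° lon, +7·1° lat → SW at lon -28°, lat 37°.
Subsquare d=3, f=5: +3·0.0833333° lon, +5·0.0416667° lat → SW at lon -27.75°, lat 37.2083°.
Cell spans 0.0833333° lon × 0.0416667° lat. NE corner is SW corner plus one full cell.
latitude 37.2500, longitude -27.6667.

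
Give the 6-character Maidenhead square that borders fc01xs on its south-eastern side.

Longitude subsquare x = 23; +1 → 24, wraps to 0 = a, carry into square.
Longitude square 0; +1 → 1.
Latitude subsquare s = 18; −1 → 17 = r.

FC11ar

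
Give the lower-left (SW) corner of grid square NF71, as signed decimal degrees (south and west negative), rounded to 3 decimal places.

-39.000, 94.000

Field N=13, F=5: +13·20° lon, +5·10° lat → SW at lon 80°, lat -40°.
Square 7, 1: +7·2° lon, +1·1° lat → SW at lon 94°, lat -39°.
latitude -39.000, longitude 94.000.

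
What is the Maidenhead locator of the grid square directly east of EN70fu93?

Longitude extended square 9; +1 → 10, wraps to 0, carry into subsquare.
Longitude subsquare f = 5; +1 → 6 = g.
The latitude characters are unchanged.

EN70gu03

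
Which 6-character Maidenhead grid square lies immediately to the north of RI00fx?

Latitude subsquare x = 23; +1 → 24, wraps to 0 = a, carry into square.
Latitude square 0; +1 → 1.
The longitude characters are unchanged.

RI01fa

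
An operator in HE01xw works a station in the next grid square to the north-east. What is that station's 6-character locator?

Longitude subsquare x = 23; +1 → 24, wraps to 0 = a, carry into square.
Longitude square 0; +1 → 1.
Latitude subsquare w = 22; +1 → 23 = x.

HE11ax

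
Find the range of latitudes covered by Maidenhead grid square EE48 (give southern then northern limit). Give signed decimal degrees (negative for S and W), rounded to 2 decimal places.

-42.00, -41.00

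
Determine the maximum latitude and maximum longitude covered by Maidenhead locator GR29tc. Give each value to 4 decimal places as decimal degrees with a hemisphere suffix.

89.1250° N, 54.3333° W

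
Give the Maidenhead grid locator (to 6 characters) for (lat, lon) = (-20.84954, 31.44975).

Shift to the Maidenhead origin (180°W, 90°S): lon 211.4497, lat 69.1505.
Field: 211.4497/20 → 10 → K, 69.1505/10 → 6 → G; chars KG.
Square: 11.4497/2 → 5, 9.1505/1 → 9; chars 59.
Subsquare: 1.4497/0.0833333 → 17 → r, 0.1505/0.0416667 → 3 → d; chars rd.

KG59rd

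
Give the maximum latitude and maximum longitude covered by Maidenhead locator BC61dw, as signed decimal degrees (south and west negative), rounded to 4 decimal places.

-68.0417, -147.6667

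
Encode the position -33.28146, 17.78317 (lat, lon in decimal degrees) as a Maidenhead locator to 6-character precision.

Offset from 180°W / 90°S: lon 197.7832°, lat 56.7185°.
Field (20°×10°, letters A–R): lon ⌊197.7832/20⌋ = 9 → J; lat ⌊56.7185/10⌋ = 5 → F.
Square (2°×1°, digits 0–9): lon ⌊17.7832/2⌋ = 8; lat ⌊6.7185/1⌋ = 6.
Subsquare (5′×2.5′, letters a–x): lon ⌊1.7832/0.0833333⌋ = 21 → v; lat ⌊0.7185/0.0416667⌋ = 17 → r.

JF86vr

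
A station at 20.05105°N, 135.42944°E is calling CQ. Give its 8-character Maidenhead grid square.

Offset from 180°W / 90°S: lon 315.42944°, lat 110.05105°.
Field: lon ⌊315.42944/20⌋ = 15 → P; lat ⌊110.05105/10⌋ = 11 → L.
Square: lon ⌊15.42944/2⌋ = 7; lat ⌊0.05105/1⌋ = 0.
Subsquare: lon ⌊1.42944/0.0833333⌋ = 17 → r; lat ⌊0.05105/0.0416667⌋ = 1 → b.
Extended square: lon ⌊0.01277/0.00833333⌋ = 1; lat ⌊0.00938/0.00416667⌋ = 2.

PL70rb12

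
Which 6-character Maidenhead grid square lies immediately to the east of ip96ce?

IP96de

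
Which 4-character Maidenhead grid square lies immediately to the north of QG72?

Latitude square 2; +1 → 3.
The longitude characters are unchanged.

QG73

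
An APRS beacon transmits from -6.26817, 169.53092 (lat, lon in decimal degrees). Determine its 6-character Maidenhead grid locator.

Offset from 180°W / 90°S: lon 349.5309°, lat 83.7318°.
Field: lon ⌊349.5309/20⌋ = 17 → R; lat ⌊83.7318/10⌋ = 8 → I.
Square: lon ⌊9.5309/2⌋ = 4; lat ⌊3.7318/1⌋ = 3.
Subsquare: lon ⌊1.5309/0.0833333⌋ = 18 → s; lat ⌊0.7318/0.0416667⌋ = 17 → r.

RI43sr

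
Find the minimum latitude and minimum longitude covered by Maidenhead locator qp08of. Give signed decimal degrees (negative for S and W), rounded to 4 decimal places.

Field Q=16, P=15: +16·20° lon, +15·10° lat → SW at lon 140°, lat 60°.
Square 0, 8: +0·2° lon, +8·1° lat → SW at lon 140°, lat 68°.
Subsquare o=14, f=5: +14·0.0833333° lon, +5·0.0416667° lat → SW at lon 141.167°, lat 68.2083°.
latitude 68.2083, longitude 141.1667.

68.2083, 141.1667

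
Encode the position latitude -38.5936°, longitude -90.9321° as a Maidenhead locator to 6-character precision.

EF41mj

Shift to the Maidenhead origin (180°W, 90°S): lon 89.0679, lat 51.4064.
Field: 89.0679/20 → 4 → E, 51.4064/10 → 5 → F; chars EF.
Square: 9.0679/2 → 4, 1.4064/1 → 1; chars 41.
Subsquare: 1.0679/0.0833333 → 12 → m, 0.4064/0.0416667 → 9 → j; chars mj.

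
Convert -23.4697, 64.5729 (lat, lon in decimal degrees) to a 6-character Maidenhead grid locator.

MG26gm

Shift to the Maidenhead origin (180°W, 90°S): lon 244.5729, lat 66.5303.
Field: 244.5729/20 → 12 → M, 66.5303/10 → 6 → G; chars MG.
Square: 4.5729/2 → 2, 6.5303/1 → 6; chars 26.
Subsquare: 0.5729/0.0833333 → 6 → g, 0.5303/0.0416667 → 12 → m; chars gm.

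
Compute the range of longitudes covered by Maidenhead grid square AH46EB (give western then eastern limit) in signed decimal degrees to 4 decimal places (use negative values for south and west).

-171.6667, -171.5833

Field A=0, H=7: +0·20° lon, +7·10° lat → SW at lon -180°, lat -20°.
Square 4, 6: +4·2° lon, +6·1° lat → SW at lon -172°, lat -14°.
Subsquare e=4, b=1: +4·0.0833333° lon, +1·0.0416667° lat → SW at lon -171.667°, lat -13.9583°.
Cell spans 0.0833333° lon × 0.0416667° lat.
west -171.6667, east -171.5833.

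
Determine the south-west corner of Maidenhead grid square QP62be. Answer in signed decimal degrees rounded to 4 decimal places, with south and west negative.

62.1667, 152.0833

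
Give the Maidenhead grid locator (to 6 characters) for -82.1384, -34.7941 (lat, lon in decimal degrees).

HA27ou

Add 180° to longitude and 90° to latitude: 145.2059, 7.8616.
Field: lon ⌊145.2059/20⌋ = 7 → H; lat ⌊7.8616/10⌋ = 0 → A.
Square: lon ⌊5.2059/2⌋ = 2; lat ⌊7.8616/1⌋ = 7.
Subsquare: lon ⌊1.2059/0.0833333⌋ = 14 → o; lat ⌊0.8616/0.0416667⌋ = 20 → u.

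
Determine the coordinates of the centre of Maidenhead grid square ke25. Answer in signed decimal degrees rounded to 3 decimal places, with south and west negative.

-44.500, 25.000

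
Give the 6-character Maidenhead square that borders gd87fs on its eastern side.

Longitude subsquare f = 5; +1 → 6 = g.
The latitude characters are unchanged.

GD87gs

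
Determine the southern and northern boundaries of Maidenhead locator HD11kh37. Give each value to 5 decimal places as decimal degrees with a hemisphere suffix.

Field H=7, D=3: +7·20° lon, +3·10° lat → SW at lon -40°, lat -60°.
Square 1, 1: +1·2° lon, +1·1° lat → SW at lon -38°, lat -59°.
Subsquare k=10, h=7: +10·0.0833333° lon, +7·0.0416667° lat → SW at lon -37.1667°, lat -58.7083°.
Extended square 3, 7: +3·0.00833333° lon, +7·0.00416667° lat → SW at lon -37.1417°, lat -58.6792°.
Cell spans 0.00833333° lon × 0.00416667° lat.
south 58.67917° S, north 58.67500° S.

58.67917° S, 58.67500° S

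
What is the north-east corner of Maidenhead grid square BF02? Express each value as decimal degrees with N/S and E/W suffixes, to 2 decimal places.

37.00° S, 158.00° W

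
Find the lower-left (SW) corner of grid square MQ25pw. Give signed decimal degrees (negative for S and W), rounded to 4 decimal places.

Field M=12, Q=16: +12·20° lon, +16·10° lat → SW at lon 60°, lat 70°.
Square 2, 5: +2·2° lon, +5·1° lat → SW at lon 64°, lat 75°.
Subsquare p=15, w=22: +15·0.0833333° lon, +22·0.0416667° lat → SW at lon 65.25°, lat 75.9167°.
latitude 75.9167, longitude 65.2500.

75.9167, 65.2500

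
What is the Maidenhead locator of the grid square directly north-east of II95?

JI06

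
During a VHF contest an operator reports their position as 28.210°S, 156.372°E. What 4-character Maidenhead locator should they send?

Offset from 180°W / 90°S: lon 336.37°, lat 61.79°.
Field: lon ⌊336.37/20⌋ = 16 → Q; lat ⌊61.79/10⌋ = 6 → G.
Square: lon ⌊16.37/2⌋ = 8; lat ⌊1.79/1⌋ = 1.

QG81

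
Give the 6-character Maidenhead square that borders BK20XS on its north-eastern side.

Longitude subsquare x = 23; +1 → 24, wraps to 0 = a, carry into square.
Longitude square 2; +1 → 3.
Latitude subsquare s = 18; +1 → 19 = t.

BK30at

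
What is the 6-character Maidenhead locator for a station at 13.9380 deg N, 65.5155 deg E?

MK23sw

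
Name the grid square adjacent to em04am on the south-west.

Longitude subsquare a = 0; −1 → -1, wraps to 23 = x, carry into square.
Longitude square 0; −1 → -1, wraps to 9, carry into field.
Longitude field E = 4; −1 → 3 = D.
Latitude subsquare m = 12; −1 → 11 = l.

DM94xl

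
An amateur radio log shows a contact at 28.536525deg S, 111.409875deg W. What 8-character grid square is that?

DG41hl01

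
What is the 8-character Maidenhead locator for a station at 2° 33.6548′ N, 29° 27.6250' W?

Offset from 180°W / 90°S: lon 150.53958°, lat 92.56091°.
Field: lon ⌊150.53958/20⌋ = 7 → H; lat ⌊92.56091/10⌋ = 9 → J.
Square: lon ⌊10.53958/2⌋ = 5; lat ⌊2.56091/1⌋ = 2.
Subsquare: lon ⌊0.53958/0.0833333⌋ = 6 → g; lat ⌊0.56091/0.0416667⌋ = 13 → n.
Extended square: lon ⌊0.03958/0.00833333⌋ = 4; lat ⌊0.01925/0.00416667⌋ = 4.

HJ52gn44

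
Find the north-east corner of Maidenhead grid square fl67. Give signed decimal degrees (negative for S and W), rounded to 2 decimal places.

28.00, -66.00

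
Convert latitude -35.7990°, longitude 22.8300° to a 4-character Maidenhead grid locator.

Offset from 180°W / 90°S: lon 202.83°, lat 54.20°.
Field (20°×10°, letters A–R): 202.83/20 → 10 → K, 54.20/10 → 5 → F; chars KF.
Square (2°×1°, digits 0–9): 2.83/2 → 1, 4.20/1 → 4; chars 14.

KF14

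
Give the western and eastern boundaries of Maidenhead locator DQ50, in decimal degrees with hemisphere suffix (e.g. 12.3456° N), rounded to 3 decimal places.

110.000° W, 108.000° W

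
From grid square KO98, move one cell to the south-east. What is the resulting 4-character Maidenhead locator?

LO07

Longitude square 9; +1 → 10, wraps to 0, carry into field.
Longitude field K = 10; +1 → 11 = L.
Latitude square 8; −1 → 7.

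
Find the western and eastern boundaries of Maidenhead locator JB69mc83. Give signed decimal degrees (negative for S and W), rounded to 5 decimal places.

13.06667, 13.07500

Field J=9, B=1: +9·20° lon, +1·10° lat → SW at lon 0°, lat -80°.
Square 6, 9: +6·2° lon, +9·1° lat → SW at lon 12°, lat -71°.
Subsquare m=12, c=2: +12·0.0833333° lon, +2·0.0416667° lat → SW at lon 13°, lat -70.9167°.
Extended square 8, 3: +8·0.00833333° lon, +3·0.00416667° lat → SW at lon 13.0667°, lat -70.9042°.
Cell spans 0.00833333° lon × 0.00416667° lat.
west 13.06667, east 13.07500.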